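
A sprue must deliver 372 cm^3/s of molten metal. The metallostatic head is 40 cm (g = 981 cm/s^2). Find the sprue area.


Formula: v = sqrt(2*g*h), A = Q/v
Velocity: v = sqrt(2 * 981 * 40) = sqrt(78480) = 280.1428 cm/s
Sprue area: A = Q / v = 372 / 280.1428 = 1.3279 cm^2


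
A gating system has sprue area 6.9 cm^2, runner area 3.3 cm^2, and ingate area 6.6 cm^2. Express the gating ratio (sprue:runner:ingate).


Sprue:Runner:Ingate = 1 : 3.3/6.9 : 6.6/6.9 = 1:0.48:0.96

1:0.48:0.96


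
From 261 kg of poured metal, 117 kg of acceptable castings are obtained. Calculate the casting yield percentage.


Formula: Casting Yield = (W_good / W_total) * 100
Yield = (117 kg / 261 kg) * 100 = 44.8276%

Final answer: 44.8276%


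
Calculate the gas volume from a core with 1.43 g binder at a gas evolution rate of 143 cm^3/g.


Formula: V_gas = W_binder * gas_evolution_rate
V = 1.43 g * 143 cm^3/g = 204.4900 cm^3

204.4900 cm^3


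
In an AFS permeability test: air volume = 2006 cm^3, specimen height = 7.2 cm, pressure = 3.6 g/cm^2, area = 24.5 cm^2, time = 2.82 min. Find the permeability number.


Formula: Permeability Number P = (V * H) / (p * A * t)
Numerator: V * H = 2006 * 7.2 = 14443.2
Denominator: p * A * t = 3.6 * 24.5 * 2.82 = 248.724
P = 14443.2 / 248.724 = 58.0692

Answer: 58.0692


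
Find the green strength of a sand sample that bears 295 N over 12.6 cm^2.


Formula: Compressive Strength = Force / Area
Strength = 295 N / 12.6 cm^2 = 23.4127 N/cm^2

Final answer: 23.4127 N/cm^2


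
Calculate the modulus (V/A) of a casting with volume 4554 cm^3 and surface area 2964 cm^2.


Formula: Casting Modulus M = V / A
M = 4554 cm^3 / 2964 cm^2 = 1.5364 cm

1.5364 cm


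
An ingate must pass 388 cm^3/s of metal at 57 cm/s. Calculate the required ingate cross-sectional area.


Formula: A_ingate = Q / v  (continuity equation)
A = 388 cm^3/s / 57 cm/s = 6.8070 cm^2

Answer: 6.8070 cm^2


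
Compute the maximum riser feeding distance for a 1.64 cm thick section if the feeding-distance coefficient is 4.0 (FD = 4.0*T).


Formula: FD = 4.0 * T  (riser feeding-distance rule)
FD = 4.0 * 1.64 cm = 6.5600 cm

Final answer: 6.5600 cm


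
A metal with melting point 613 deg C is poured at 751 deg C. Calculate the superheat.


Formula: Superheat = T_pour - T_melt
Superheat = 751 - 613 = 138 deg C

138 deg C


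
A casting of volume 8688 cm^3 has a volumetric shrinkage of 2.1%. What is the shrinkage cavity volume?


Formula: V_shrink = V_casting * shrinkage_pct / 100
V_shrink = 8688 cm^3 * 2.1 / 100 = 182.4480 cm^3


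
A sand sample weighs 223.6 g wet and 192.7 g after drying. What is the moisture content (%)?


Formula: MC = (W_wet - W_dry) / W_wet * 100
Water mass = 223.6 - 192.7 = 30.9 g
MC = 30.9 / 223.6 * 100 = 13.8193%

13.8193%


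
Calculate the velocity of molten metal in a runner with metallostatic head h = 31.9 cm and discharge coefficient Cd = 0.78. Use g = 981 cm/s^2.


Formula: v = Cd * sqrt(2 * g * h)  (Torricelli with discharge coefficient)
2*g*h = 2 * 981 * 31.9 = 62587.8 cm^2/s^2
sqrt(62587.8) = 250.17554 cm/s
v = 0.78 * 250.17554 = 195.1369 cm/s

Answer: 195.1369 cm/s


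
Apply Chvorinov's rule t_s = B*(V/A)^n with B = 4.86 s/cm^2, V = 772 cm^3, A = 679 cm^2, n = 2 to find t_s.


Formula: t_s = B * (V/A)^n  (Chvorinov's rule, n=2)
Modulus M = V/A = 772/679 = 1.136966 cm
M^2 = 1.136966^2 = 1.292692 cm^2
t_s = 4.86 * 1.292692 = 6.2825 s

Final answer: 6.2825 s


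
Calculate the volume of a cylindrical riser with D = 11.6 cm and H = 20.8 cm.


Formula: V = pi * (D/2)^2 * H  (cylinder volume)
Radius = D/2 = 11.6/2 = 5.8 cm
V = pi * 5.8^2 * 20.8 = 2198.2101 cm^3


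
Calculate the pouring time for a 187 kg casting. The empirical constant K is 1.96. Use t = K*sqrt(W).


Formula: t = K * sqrt(W)
sqrt(W) = sqrt(187) = 13.67479
t = 1.96 * 13.67479 = 26.8026 s


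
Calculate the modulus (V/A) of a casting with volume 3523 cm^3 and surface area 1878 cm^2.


Formula: Casting Modulus M = V / A
M = 3523 cm^3 / 1878 cm^2 = 1.8759 cm

Answer: 1.8759 cm


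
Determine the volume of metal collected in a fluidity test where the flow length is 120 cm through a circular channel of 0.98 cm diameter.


Formula: V = pi * (d/2)^2 * L  (cylinder volume)
Radius = 0.98/2 = 0.49 cm
V = pi * 0.49^2 * 120 = 90.5156 cm^3

Answer: 90.5156 cm^3


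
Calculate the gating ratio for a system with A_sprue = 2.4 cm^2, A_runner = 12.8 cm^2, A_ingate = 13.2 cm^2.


Sprue:Runner:Ingate = 1 : 12.8/2.4 : 13.2/2.4 = 1:5.33:5.50

Final answer: 1:5.33:5.50


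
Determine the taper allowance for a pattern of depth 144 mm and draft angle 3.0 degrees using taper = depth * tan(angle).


Formula: taper = depth * tan(draft_angle)
tan(3.0 deg) = 0.0524078
taper = 144 mm * 0.0524078 = 7.5467 mm

Final answer: 7.5467 mm


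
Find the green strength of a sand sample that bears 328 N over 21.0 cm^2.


Formula: Compressive Strength = Force / Area
Strength = 328 N / 21.0 cm^2 = 15.6190 N/cm^2

Final answer: 15.6190 N/cm^2


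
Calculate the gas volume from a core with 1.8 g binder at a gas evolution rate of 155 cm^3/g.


Formula: V_gas = W_binder * gas_evolution_rate
V = 1.8 g * 155 cm^3/g = 279.0000 cm^3

Final answer: 279.0000 cm^3


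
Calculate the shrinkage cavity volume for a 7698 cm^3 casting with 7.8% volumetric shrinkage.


Formula: V_shrink = V_casting * shrinkage_pct / 100
V_shrink = 7698 cm^3 * 7.8 / 100 = 600.4440 cm^3

Final answer: 600.4440 cm^3


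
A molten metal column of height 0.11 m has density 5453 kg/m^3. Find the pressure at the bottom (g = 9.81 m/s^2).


Formula: P = rho * g * h
rho * g = 5453 * 9.81 = 53493.93 N/m^3
P = 53493.93 * 0.11 = 5884.3323 Pa


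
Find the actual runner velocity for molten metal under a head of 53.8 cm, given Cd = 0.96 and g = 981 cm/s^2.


Formula: v = Cd * sqrt(2 * g * h)  (Torricelli with discharge coefficient)
2*g*h = 2 * 981 * 53.8 = 105555.6 cm^2/s^2
sqrt(105555.6) = 324.89321 cm/s
v = 0.96 * 324.89321 = 311.8975 cm/s

311.8975 cm/s


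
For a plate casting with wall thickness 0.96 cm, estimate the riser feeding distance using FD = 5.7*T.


Formula: FD = 5.7 * T  (riser feeding-distance rule)
FD = 5.7 * 0.96 cm = 5.4720 cm


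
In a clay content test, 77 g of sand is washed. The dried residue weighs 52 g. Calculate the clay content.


Formula: Clay% = (W_total - W_washed) / W_total * 100
Clay mass = 77 - 52 = 25 g
Clay% = 25 / 77 * 100 = 32.4675%

Final answer: 32.4675%


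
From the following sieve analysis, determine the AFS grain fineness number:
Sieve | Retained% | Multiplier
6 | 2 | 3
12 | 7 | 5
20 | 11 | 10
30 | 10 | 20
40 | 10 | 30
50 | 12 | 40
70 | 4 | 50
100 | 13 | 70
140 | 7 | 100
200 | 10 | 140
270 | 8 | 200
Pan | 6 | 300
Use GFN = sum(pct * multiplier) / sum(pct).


Formula: GFN = sum(pct * multiplier) / sum(pct)
sum(pct * multiplier) = 7741
sum(pct) = 100
GFN = 7741 / 100 = 77.41

Final answer: 77.41


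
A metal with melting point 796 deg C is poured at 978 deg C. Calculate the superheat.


Formula: Superheat = T_pour - T_melt
Superheat = 978 - 796 = 182 deg C

Answer: 182 deg C


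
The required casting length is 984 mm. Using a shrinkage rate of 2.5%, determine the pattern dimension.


Formula: L_pattern = L_casting * (1 + shrinkage_rate/100)
Shrinkage factor = 1 + 2.5/100 = 1.025
L_pattern = 984 mm * 1.025 = 1008.6000 mm

1008.6000 mm


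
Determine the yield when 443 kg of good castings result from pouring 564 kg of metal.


Formula: Casting Yield = (W_good / W_total) * 100
Yield = (443 kg / 564 kg) * 100 = 78.5461%

Answer: 78.5461%


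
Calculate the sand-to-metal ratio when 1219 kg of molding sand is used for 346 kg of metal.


Formula: Sand-to-Metal Ratio = W_sand / W_metal
Ratio = 1219 kg / 346 kg = 3.5231

Answer: 3.5231


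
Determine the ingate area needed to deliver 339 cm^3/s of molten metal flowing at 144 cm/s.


Formula: A_ingate = Q / v  (continuity equation)
A = 339 cm^3/s / 144 cm/s = 2.3542 cm^2

Answer: 2.3542 cm^2


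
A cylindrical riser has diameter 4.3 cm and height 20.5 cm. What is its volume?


Formula: V = pi * (D/2)^2 * H  (cylinder volume)
Radius = D/2 = 4.3/2 = 2.15 cm
V = pi * 2.15^2 * 20.5 = 297.7012 cm^3


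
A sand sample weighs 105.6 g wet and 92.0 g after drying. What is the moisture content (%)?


Formula: MC = (W_wet - W_dry) / W_wet * 100
Water mass = 105.6 - 92.0 = 13.6 g
MC = 13.6 / 105.6 * 100 = 12.8788%

Final answer: 12.8788%


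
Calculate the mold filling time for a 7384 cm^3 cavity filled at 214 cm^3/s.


Formula: t_fill = V_mold / Q_flow
t = 7384 cm^3 / 214 cm^3/s = 34.5047 s

Answer: 34.5047 s


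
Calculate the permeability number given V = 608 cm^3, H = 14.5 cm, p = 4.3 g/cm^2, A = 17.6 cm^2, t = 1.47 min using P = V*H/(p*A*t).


Formula: Permeability Number P = (V * H) / (p * A * t)
Numerator: V * H = 608 * 14.5 = 8816.0
Denominator: p * A * t = 4.3 * 17.6 * 1.47 = 111.2496
P = 8816.0 / 111.2496 = 79.2452

Answer: 79.2452


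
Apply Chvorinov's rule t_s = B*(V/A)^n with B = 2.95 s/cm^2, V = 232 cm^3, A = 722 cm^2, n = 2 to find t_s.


Formula: t_s = B * (V/A)^n  (Chvorinov's rule, n=2)
Modulus M = V/A = 232/722 = 0.321330 cm
M^2 = 0.321330^2 = 0.103253 cm^2
t_s = 2.95 * 0.103253 = 0.3046 s

Answer: 0.3046 s


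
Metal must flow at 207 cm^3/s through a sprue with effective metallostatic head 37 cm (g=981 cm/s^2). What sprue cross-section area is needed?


Formula: v = sqrt(2*g*h), A = Q/v
Velocity: v = sqrt(2 * 981 * 37) = sqrt(72594) = 269.4327 cm/s
Sprue area: A = Q / v = 207 / 269.4327 = 0.7683 cm^2

Final answer: 0.7683 cm^2


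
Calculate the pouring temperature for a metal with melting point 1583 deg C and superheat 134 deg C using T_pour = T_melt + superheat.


Formula: T_pour = T_melt + Superheat
T_pour = 1583 + 134 = 1717 deg C

Final answer: 1717 deg C


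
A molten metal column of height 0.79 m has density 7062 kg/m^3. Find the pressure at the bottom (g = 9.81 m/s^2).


Formula: P = rho * g * h
rho * g = 7062 * 9.81 = 69278.22 N/m^3
P = 69278.22 * 0.79 = 54729.7938 Pa

Answer: 54729.7938 Pa


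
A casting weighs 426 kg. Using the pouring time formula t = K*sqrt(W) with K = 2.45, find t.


Formula: t = K * sqrt(W)
sqrt(W) = sqrt(426) = 20.63977
t = 2.45 * 20.63977 = 50.5674 s


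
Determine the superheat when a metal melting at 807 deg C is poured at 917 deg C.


Formula: Superheat = T_pour - T_melt
Superheat = 917 - 807 = 110 deg C


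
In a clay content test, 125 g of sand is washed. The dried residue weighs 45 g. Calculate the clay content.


Formula: Clay% = (W_total - W_washed) / W_total * 100
Clay mass = 125 - 45 = 80 g
Clay% = 80 / 125 * 100 = 64.0000%


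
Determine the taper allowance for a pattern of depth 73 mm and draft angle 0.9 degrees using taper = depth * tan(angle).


Formula: taper = depth * tan(draft_angle)
tan(0.9 deg) = 0.0157093
taper = 73 mm * 0.0157093 = 1.1468 mm

Answer: 1.1468 mm


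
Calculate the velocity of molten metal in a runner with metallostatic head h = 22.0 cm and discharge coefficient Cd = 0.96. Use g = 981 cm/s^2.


Formula: v = Cd * sqrt(2 * g * h)  (Torricelli with discharge coefficient)
2*g*h = 2 * 981 * 22.0 = 43164.0 cm^2/s^2
sqrt(43164.0) = 207.75948 cm/s
v = 0.96 * 207.75948 = 199.4491 cm/s

Final answer: 199.4491 cm/s


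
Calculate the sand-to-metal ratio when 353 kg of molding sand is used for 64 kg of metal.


Formula: Sand-to-Metal Ratio = W_sand / W_metal
Ratio = 353 kg / 64 kg = 5.5156

5.5156


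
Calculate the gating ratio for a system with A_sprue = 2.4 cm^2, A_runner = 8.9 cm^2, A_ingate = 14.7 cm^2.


Sprue:Runner:Ingate = 1 : 8.9/2.4 : 14.7/2.4 = 1:3.71:6.13

Answer: 1:3.71:6.13


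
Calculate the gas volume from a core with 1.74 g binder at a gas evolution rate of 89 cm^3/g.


Formula: V_gas = W_binder * gas_evolution_rate
V = 1.74 g * 89 cm^3/g = 154.8600 cm^3

Answer: 154.8600 cm^3


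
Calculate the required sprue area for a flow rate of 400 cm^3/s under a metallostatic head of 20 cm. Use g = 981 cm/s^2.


Formula: v = sqrt(2*g*h), A = Q/v
Velocity: v = sqrt(2 * 981 * 20) = sqrt(39240) = 198.0909 cm/s
Sprue area: A = Q / v = 400 / 198.0909 = 2.0193 cm^2

Final answer: 2.0193 cm^2


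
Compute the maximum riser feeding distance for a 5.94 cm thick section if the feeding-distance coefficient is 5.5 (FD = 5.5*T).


Formula: FD = 5.5 * T  (riser feeding-distance rule)
FD = 5.5 * 5.94 cm = 32.6700 cm


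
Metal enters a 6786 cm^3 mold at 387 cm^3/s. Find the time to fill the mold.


Formula: t_fill = V_mold / Q_flow
t = 6786 cm^3 / 387 cm^3/s = 17.5349 s

Final answer: 17.5349 s


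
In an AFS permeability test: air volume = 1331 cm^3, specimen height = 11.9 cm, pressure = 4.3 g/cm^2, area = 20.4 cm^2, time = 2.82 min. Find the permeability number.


Formula: Permeability Number P = (V * H) / (p * A * t)
Numerator: V * H = 1331 * 11.9 = 15838.9
Denominator: p * A * t = 4.3 * 20.4 * 2.82 = 247.3704
P = 15838.9 / 247.3704 = 64.0291

64.0291


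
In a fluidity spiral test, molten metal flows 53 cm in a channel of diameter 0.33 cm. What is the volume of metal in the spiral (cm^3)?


Formula: V = pi * (d/2)^2 * L  (cylinder volume)
Radius = 0.33/2 = 0.165 cm
V = pi * 0.165^2 * 53 = 4.5331 cm^3

4.5331 cm^3


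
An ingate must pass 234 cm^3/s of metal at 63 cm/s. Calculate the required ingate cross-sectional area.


Formula: A_ingate = Q / v  (continuity equation)
A = 234 cm^3/s / 63 cm/s = 3.7143 cm^2

Answer: 3.7143 cm^2


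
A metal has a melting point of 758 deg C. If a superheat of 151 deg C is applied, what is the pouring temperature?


Formula: T_pour = T_melt + Superheat
T_pour = 758 + 151 = 909 deg C

909 deg C


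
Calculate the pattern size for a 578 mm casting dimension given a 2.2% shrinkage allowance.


Formula: L_pattern = L_casting * (1 + shrinkage_rate/100)
Shrinkage factor = 1 + 2.2/100 = 1.022
L_pattern = 578 mm * 1.022 = 590.7160 mm

Final answer: 590.7160 mm


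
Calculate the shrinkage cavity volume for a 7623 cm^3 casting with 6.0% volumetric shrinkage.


Formula: V_shrink = V_casting * shrinkage_pct / 100
V_shrink = 7623 cm^3 * 6.0 / 100 = 457.3800 cm^3

457.3800 cm^3


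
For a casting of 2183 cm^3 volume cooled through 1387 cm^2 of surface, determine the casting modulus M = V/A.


Formula: Casting Modulus M = V / A
M = 2183 cm^3 / 1387 cm^2 = 1.5739 cm

Answer: 1.5739 cm


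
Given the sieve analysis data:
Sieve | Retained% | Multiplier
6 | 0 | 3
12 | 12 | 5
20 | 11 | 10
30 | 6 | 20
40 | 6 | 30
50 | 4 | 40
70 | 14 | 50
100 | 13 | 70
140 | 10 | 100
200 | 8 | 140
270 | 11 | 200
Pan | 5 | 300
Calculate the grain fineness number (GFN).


Formula: GFN = sum(pct * multiplier) / sum(pct)
sum(pct * multiplier) = 8060
sum(pct) = 100
GFN = 8060 / 100 = 80.60


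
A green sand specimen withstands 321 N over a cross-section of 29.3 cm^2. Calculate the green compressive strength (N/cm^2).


Formula: Compressive Strength = Force / Area
Strength = 321 N / 29.3 cm^2 = 10.9556 N/cm^2

10.9556 N/cm^2


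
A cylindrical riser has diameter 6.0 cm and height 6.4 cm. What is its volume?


Formula: V = pi * (D/2)^2 * H  (cylinder volume)
Radius = D/2 = 6.0/2 = 3.0 cm
V = pi * 3.0^2 * 6.4 = 180.9557 cm^3

Final answer: 180.9557 cm^3


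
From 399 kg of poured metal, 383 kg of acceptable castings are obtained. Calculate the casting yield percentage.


Formula: Casting Yield = (W_good / W_total) * 100
Yield = (383 kg / 399 kg) * 100 = 95.9900%

Answer: 95.9900%


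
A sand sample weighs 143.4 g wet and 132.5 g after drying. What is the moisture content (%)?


Formula: MC = (W_wet - W_dry) / W_wet * 100
Water mass = 143.4 - 132.5 = 10.9 g
MC = 10.9 / 143.4 * 100 = 7.6011%

7.6011%


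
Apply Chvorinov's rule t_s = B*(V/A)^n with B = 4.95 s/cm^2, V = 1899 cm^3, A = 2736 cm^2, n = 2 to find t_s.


Formula: t_s = B * (V/A)^n  (Chvorinov's rule, n=2)
Modulus M = V/A = 1899/2736 = 0.694079 cm
M^2 = 0.694079^2 = 0.481746 cm^2
t_s = 4.95 * 0.481746 = 2.3846 s

Answer: 2.3846 s


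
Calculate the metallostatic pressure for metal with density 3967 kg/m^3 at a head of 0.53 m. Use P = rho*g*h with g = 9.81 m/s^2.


Formula: P = rho * g * h
rho * g = 3967 * 9.81 = 38916.27 N/m^3
P = 38916.27 * 0.53 = 20625.6231 Pa

20625.6231 Pa


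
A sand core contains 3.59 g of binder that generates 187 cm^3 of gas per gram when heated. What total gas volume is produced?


Formula: V_gas = W_binder * gas_evolution_rate
V = 3.59 g * 187 cm^3/g = 671.3300 cm^3

Final answer: 671.3300 cm^3


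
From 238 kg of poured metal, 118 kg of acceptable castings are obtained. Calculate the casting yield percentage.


Formula: Casting Yield = (W_good / W_total) * 100
Yield = (118 kg / 238 kg) * 100 = 49.5798%

Answer: 49.5798%


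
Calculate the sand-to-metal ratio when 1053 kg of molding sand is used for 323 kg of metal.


Formula: Sand-to-Metal Ratio = W_sand / W_metal
Ratio = 1053 kg / 323 kg = 3.2601

3.2601


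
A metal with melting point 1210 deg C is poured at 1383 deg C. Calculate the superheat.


Formula: Superheat = T_pour - T_melt
Superheat = 1383 - 1210 = 173 deg C

Final answer: 173 deg C


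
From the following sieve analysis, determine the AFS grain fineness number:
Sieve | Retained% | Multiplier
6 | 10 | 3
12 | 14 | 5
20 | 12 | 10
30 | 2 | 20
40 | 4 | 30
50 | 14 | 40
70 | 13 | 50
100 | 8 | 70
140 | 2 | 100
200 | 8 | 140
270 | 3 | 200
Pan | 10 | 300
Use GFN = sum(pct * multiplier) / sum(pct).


Formula: GFN = sum(pct * multiplier) / sum(pct)
sum(pct * multiplier) = 7070
sum(pct) = 100
GFN = 7070 / 100 = 70.70

70.70


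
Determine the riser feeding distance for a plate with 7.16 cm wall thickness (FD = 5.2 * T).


Formula: FD = 5.2 * T  (riser feeding-distance rule)
FD = 5.2 * 7.16 cm = 37.2320 cm

Final answer: 37.2320 cm


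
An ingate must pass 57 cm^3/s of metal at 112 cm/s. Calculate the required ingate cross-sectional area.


Formula: A_ingate = Q / v  (continuity equation)
A = 57 cm^3/s / 112 cm/s = 0.5089 cm^2

Answer: 0.5089 cm^2


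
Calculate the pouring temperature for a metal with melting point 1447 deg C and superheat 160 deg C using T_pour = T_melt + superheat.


Formula: T_pour = T_melt + Superheat
T_pour = 1447 + 160 = 1607 deg C


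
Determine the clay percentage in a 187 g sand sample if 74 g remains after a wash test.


Formula: Clay% = (W_total - W_washed) / W_total * 100
Clay mass = 187 - 74 = 113 g
Clay% = 113 / 187 * 100 = 60.4278%

Answer: 60.4278%


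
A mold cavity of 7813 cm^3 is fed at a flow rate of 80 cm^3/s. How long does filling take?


Formula: t_fill = V_mold / Q_flow
t = 7813 cm^3 / 80 cm^3/s = 97.6625 s

97.6625 s


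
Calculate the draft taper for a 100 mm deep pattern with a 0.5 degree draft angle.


Formula: taper = depth * tan(draft_angle)
tan(0.5 deg) = 0.0087269
taper = 100 mm * 0.0087269 = 0.8727 mm

Final answer: 0.8727 mm


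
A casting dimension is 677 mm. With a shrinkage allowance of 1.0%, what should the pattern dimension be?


Formula: L_pattern = L_casting * (1 + shrinkage_rate/100)
Shrinkage factor = 1 + 1.0/100 = 1.01
L_pattern = 677 mm * 1.01 = 683.7700 mm

Final answer: 683.7700 mm


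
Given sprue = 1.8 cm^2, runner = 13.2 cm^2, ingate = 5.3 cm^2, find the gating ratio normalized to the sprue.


Sprue:Runner:Ingate = 1 : 13.2/1.8 : 5.3/1.8 = 1:7.33:2.94


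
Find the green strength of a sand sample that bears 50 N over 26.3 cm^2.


Formula: Compressive Strength = Force / Area
Strength = 50 N / 26.3 cm^2 = 1.9011 N/cm^2

Final answer: 1.9011 N/cm^2


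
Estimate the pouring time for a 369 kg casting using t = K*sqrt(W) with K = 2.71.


Formula: t = K * sqrt(W)
sqrt(W) = sqrt(369) = 19.20937
t = 2.71 * 19.20937 = 52.0574 s


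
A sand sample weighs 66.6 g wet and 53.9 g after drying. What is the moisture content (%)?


Formula: MC = (W_wet - W_dry) / W_wet * 100
Water mass = 66.6 - 53.9 = 12.7 g
MC = 12.7 / 66.6 * 100 = 19.0691%

19.0691%


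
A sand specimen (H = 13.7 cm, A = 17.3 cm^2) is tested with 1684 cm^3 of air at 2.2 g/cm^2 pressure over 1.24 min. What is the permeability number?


Formula: Permeability Number P = (V * H) / (p * A * t)
Numerator: V * H = 1684 * 13.7 = 23070.8
Denominator: p * A * t = 2.2 * 17.3 * 1.24 = 47.1944
P = 23070.8 / 47.1944 = 488.8461

Final answer: 488.8461


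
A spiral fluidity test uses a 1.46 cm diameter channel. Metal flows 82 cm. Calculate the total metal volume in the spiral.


Formula: V = pi * (d/2)^2 * L  (cylinder volume)
Radius = 1.46/2 = 0.73 cm
V = pi * 0.73^2 * 82 = 137.2807 cm^3

Final answer: 137.2807 cm^3


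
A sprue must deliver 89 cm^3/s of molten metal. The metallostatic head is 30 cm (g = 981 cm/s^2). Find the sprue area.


Formula: v = sqrt(2*g*h), A = Q/v
Velocity: v = sqrt(2 * 981 * 30) = sqrt(58860) = 242.6108 cm/s
Sprue area: A = Q / v = 89 / 242.6108 = 0.3668 cm^2

Answer: 0.3668 cm^2


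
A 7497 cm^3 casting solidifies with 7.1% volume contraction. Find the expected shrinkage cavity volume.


Formula: V_shrink = V_casting * shrinkage_pct / 100
V_shrink = 7497 cm^3 * 7.1 / 100 = 532.2870 cm^3

Final answer: 532.2870 cm^3


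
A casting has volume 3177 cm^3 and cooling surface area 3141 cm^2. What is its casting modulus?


Formula: Casting Modulus M = V / A
M = 3177 cm^3 / 3141 cm^2 = 1.0115 cm

Final answer: 1.0115 cm


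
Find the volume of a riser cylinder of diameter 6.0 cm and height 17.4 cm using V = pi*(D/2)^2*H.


Formula: V = pi * (D/2)^2 * H  (cylinder volume)
Radius = D/2 = 6.0/2 = 3.0 cm
V = pi * 3.0^2 * 17.4 = 491.9734 cm^3

Final answer: 491.9734 cm^3


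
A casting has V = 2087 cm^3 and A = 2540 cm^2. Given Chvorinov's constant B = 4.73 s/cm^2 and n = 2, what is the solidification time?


Formula: t_s = B * (V/A)^n  (Chvorinov's rule, n=2)
Modulus M = V/A = 2087/2540 = 0.821654 cm
M^2 = 0.821654^2 = 0.675115 cm^2
t_s = 4.73 * 0.675115 = 3.1933 s

3.1933 s


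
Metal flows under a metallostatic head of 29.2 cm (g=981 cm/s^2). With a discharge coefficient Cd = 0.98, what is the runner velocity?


Formula: v = Cd * sqrt(2 * g * h)  (Torricelli with discharge coefficient)
2*g*h = 2 * 981 * 29.2 = 57290.4 cm^2/s^2
sqrt(57290.4) = 239.35413 cm/s
v = 0.98 * 239.35413 = 234.5670 cm/s

Answer: 234.5670 cm/s


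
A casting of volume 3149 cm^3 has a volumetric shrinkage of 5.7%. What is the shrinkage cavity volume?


Formula: V_shrink = V_casting * shrinkage_pct / 100
V_shrink = 3149 cm^3 * 5.7 / 100 = 179.4930 cm^3


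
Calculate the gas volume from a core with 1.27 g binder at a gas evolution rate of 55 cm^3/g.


Formula: V_gas = W_binder * gas_evolution_rate
V = 1.27 g * 55 cm^3/g = 69.8500 cm^3

Final answer: 69.8500 cm^3


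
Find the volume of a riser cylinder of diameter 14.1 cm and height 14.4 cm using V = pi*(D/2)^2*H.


Formula: V = pi * (D/2)^2 * H  (cylinder volume)
Radius = D/2 = 14.1/2 = 7.05 cm
V = pi * 7.05^2 * 14.4 = 2248.4881 cm^3

Final answer: 2248.4881 cm^3


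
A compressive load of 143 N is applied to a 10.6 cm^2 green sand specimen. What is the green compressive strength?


Formula: Compressive Strength = Force / Area
Strength = 143 N / 10.6 cm^2 = 13.4906 N/cm^2

Answer: 13.4906 N/cm^2


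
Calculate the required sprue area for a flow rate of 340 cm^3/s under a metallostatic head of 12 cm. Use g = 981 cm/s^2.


Formula: v = sqrt(2*g*h), A = Q/v
Velocity: v = sqrt(2 * 981 * 12) = sqrt(23544) = 153.4405 cm/s
Sprue area: A = Q / v = 340 / 153.4405 = 2.2158 cm^2


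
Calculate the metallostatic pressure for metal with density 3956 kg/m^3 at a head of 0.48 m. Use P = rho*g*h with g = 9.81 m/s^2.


Formula: P = rho * g * h
rho * g = 3956 * 9.81 = 38808.36 N/m^3
P = 38808.36 * 0.48 = 18628.0128 Pa

Answer: 18628.0128 Pa


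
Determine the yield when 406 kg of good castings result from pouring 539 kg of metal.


Formula: Casting Yield = (W_good / W_total) * 100
Yield = (406 kg / 539 kg) * 100 = 75.3247%

75.3247%


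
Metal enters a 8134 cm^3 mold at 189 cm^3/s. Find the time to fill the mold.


Formula: t_fill = V_mold / Q_flow
t = 8134 cm^3 / 189 cm^3/s = 43.0370 s


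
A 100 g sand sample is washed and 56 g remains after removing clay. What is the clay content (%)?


Formula: Clay% = (W_total - W_washed) / W_total * 100
Clay mass = 100 - 56 = 44 g
Clay% = 44 / 100 * 100 = 44.0000%

Final answer: 44.0000%


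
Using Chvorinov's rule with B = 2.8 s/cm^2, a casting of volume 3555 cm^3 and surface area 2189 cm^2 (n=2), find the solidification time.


Formula: t_s = B * (V/A)^n  (Chvorinov's rule, n=2)
Modulus M = V/A = 3555/2189 = 1.624029 cm
M^2 = 1.624029^2 = 2.637470 cm^2
t_s = 2.8 * 2.637470 = 7.3849 s

7.3849 s


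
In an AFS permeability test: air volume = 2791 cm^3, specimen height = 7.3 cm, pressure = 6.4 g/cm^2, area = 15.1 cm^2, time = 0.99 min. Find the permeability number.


Formula: Permeability Number P = (V * H) / (p * A * t)
Numerator: V * H = 2791 * 7.3 = 20374.3
Denominator: p * A * t = 6.4 * 15.1 * 0.99 = 95.6736
P = 20374.3 / 95.6736 = 212.9563

212.9563


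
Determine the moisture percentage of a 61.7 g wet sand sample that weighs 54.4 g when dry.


Formula: MC = (W_wet - W_dry) / W_wet * 100
Water mass = 61.7 - 54.4 = 7.3 g
MC = 7.3 / 61.7 * 100 = 11.8314%

11.8314%


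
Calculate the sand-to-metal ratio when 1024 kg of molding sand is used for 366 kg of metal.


Formula: Sand-to-Metal Ratio = W_sand / W_metal
Ratio = 1024 kg / 366 kg = 2.7978

2.7978


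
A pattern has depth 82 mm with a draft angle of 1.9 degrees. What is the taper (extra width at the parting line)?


Formula: taper = depth * tan(draft_angle)
tan(1.9 deg) = 0.0331734
taper = 82 mm * 0.0331734 = 2.7202 mm

Answer: 2.7202 mm


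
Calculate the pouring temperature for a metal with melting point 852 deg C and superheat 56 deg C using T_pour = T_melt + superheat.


Formula: T_pour = T_melt + Superheat
T_pour = 852 + 56 = 908 deg C

Answer: 908 deg C


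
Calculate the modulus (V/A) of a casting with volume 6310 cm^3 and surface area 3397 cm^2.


Formula: Casting Modulus M = V / A
M = 6310 cm^3 / 3397 cm^2 = 1.8575 cm

1.8575 cm


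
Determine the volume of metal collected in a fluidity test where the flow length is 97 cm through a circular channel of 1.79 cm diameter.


Formula: V = pi * (d/2)^2 * L  (cylinder volume)
Radius = 1.79/2 = 0.895 cm
V = pi * 0.895^2 * 97 = 244.0999 cm^3

244.0999 cm^3


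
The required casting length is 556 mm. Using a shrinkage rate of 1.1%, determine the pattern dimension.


Formula: L_pattern = L_casting * (1 + shrinkage_rate/100)
Shrinkage factor = 1 + 1.1/100 = 1.011
L_pattern = 556 mm * 1.011 = 562.1160 mm

Answer: 562.1160 mm


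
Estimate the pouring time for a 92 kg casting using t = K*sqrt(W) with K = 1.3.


Formula: t = K * sqrt(W)
sqrt(W) = sqrt(92) = 9.59166
t = 1.3 * 9.59166 = 12.4692 s

Answer: 12.4692 s


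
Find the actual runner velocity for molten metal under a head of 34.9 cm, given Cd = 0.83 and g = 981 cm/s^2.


Formula: v = Cd * sqrt(2 * g * h)  (Torricelli with discharge coefficient)
2*g*h = 2 * 981 * 34.9 = 68473.8 cm^2/s^2
sqrt(68473.8) = 261.67499 cm/s
v = 0.83 * 261.67499 = 217.1902 cm/s

217.1902 cm/s


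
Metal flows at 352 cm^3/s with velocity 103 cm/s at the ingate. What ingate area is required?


Formula: A_ingate = Q / v  (continuity equation)
A = 352 cm^3/s / 103 cm/s = 3.4175 cm^2

3.4175 cm^2


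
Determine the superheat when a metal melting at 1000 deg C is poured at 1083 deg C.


Formula: Superheat = T_pour - T_melt
Superheat = 1083 - 1000 = 83 deg C


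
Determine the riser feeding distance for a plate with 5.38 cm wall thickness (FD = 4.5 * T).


Formula: FD = 4.5 * T  (riser feeding-distance rule)
FD = 4.5 * 5.38 cm = 24.2100 cm

Answer: 24.2100 cm


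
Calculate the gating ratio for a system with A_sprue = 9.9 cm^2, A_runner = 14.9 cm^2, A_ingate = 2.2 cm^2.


Sprue:Runner:Ingate = 1 : 14.9/9.9 : 2.2/9.9 = 1:1.51:0.22

Answer: 1:1.51:0.22


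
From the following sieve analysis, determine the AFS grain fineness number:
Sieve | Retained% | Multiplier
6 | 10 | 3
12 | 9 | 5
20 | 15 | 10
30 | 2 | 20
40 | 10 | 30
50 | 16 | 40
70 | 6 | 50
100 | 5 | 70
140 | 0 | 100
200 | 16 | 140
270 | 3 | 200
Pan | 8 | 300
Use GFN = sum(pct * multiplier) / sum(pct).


Formula: GFN = sum(pct * multiplier) / sum(pct)
sum(pct * multiplier) = 7095
sum(pct) = 100
GFN = 7095 / 100 = 70.95

Answer: 70.95


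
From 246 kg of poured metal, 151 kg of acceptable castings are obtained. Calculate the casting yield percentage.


Formula: Casting Yield = (W_good / W_total) * 100
Yield = (151 kg / 246 kg) * 100 = 61.3821%

Final answer: 61.3821%


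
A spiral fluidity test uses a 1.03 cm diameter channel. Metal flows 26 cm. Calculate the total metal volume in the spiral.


Formula: V = pi * (d/2)^2 * L  (cylinder volume)
Radius = 1.03/2 = 0.515 cm
V = pi * 0.515^2 * 26 = 21.6640 cm^3


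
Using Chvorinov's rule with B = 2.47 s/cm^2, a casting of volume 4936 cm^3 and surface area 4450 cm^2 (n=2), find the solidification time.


Formula: t_s = B * (V/A)^n  (Chvorinov's rule, n=2)
Modulus M = V/A = 4936/4450 = 1.109213 cm
M^2 = 1.109213^2 = 1.230353 cm^2
t_s = 2.47 * 1.230353 = 3.0390 s

3.0390 s


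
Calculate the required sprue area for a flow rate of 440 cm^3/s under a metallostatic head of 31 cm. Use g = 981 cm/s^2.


Formula: v = sqrt(2*g*h), A = Q/v
Velocity: v = sqrt(2 * 981 * 31) = sqrt(60822) = 246.6212 cm/s
Sprue area: A = Q / v = 440 / 246.6212 = 1.7841 cm^2

Answer: 1.7841 cm^2


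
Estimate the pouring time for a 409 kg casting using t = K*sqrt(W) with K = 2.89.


Formula: t = K * sqrt(W)
sqrt(W) = sqrt(409) = 20.22375
t = 2.89 * 20.22375 = 58.4466 s

58.4466 s


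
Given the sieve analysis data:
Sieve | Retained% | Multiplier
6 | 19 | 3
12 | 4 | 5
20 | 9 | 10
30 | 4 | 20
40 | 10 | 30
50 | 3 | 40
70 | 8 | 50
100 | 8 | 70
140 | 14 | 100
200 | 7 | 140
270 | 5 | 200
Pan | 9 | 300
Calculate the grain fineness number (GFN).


Formula: GFN = sum(pct * multiplier) / sum(pct)
sum(pct * multiplier) = 7707
sum(pct) = 100
GFN = 7707 / 100 = 77.07

Answer: 77.07


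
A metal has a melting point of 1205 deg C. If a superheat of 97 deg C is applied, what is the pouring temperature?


Formula: T_pour = T_melt + Superheat
T_pour = 1205 + 97 = 1302 deg C

1302 deg C


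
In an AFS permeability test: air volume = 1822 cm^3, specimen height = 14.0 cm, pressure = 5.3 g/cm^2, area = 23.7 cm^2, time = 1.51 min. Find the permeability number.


Formula: Permeability Number P = (V * H) / (p * A * t)
Numerator: V * H = 1822 * 14.0 = 25508.0
Denominator: p * A * t = 5.3 * 23.7 * 1.51 = 189.6711
P = 25508.0 / 189.6711 = 134.4854

134.4854


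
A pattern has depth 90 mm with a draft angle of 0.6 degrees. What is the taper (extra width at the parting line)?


Formula: taper = depth * tan(draft_angle)
tan(0.6 deg) = 0.0104724
taper = 90 mm * 0.0104724 = 0.9425 mm


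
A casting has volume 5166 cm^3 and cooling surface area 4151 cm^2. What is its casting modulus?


Formula: Casting Modulus M = V / A
M = 5166 cm^3 / 4151 cm^2 = 1.2445 cm

Answer: 1.2445 cm


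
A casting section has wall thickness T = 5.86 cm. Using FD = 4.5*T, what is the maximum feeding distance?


Formula: FD = 4.5 * T  (riser feeding-distance rule)
FD = 4.5 * 5.86 cm = 26.3700 cm

Final answer: 26.3700 cm


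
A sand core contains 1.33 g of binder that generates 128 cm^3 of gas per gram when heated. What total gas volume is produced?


Formula: V_gas = W_binder * gas_evolution_rate
V = 1.33 g * 128 cm^3/g = 170.2400 cm^3


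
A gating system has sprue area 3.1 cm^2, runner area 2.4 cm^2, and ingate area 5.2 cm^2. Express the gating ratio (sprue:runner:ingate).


Sprue:Runner:Ingate = 1 : 2.4/3.1 : 5.2/3.1 = 1:0.77:1.68


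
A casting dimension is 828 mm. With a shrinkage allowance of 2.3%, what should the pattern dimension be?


Formula: L_pattern = L_casting * (1 + shrinkage_rate/100)
Shrinkage factor = 1 + 2.3/100 = 1.023
L_pattern = 828 mm * 1.023 = 847.0440 mm

847.0440 mm


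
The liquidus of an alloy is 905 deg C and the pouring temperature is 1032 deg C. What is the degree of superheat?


Formula: Superheat = T_pour - T_melt
Superheat = 1032 - 905 = 127 deg C

Answer: 127 deg C


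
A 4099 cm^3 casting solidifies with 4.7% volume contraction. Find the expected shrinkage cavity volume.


Formula: V_shrink = V_casting * shrinkage_pct / 100
V_shrink = 4099 cm^3 * 4.7 / 100 = 192.6530 cm^3

Answer: 192.6530 cm^3


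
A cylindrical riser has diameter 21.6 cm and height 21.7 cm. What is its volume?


Formula: V = pi * (D/2)^2 * H  (cylinder volume)
Radius = D/2 = 21.6/2 = 10.8 cm
V = pi * 10.8^2 * 21.7 = 7951.6475 cm^3


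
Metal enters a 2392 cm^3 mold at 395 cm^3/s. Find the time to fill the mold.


Formula: t_fill = V_mold / Q_flow
t = 2392 cm^3 / 395 cm^3/s = 6.0557 s

Answer: 6.0557 s


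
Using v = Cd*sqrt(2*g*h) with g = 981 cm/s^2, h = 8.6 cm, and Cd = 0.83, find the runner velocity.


Formula: v = Cd * sqrt(2 * g * h)  (Torricelli with discharge coefficient)
2*g*h = 2 * 981 * 8.6 = 16873.2 cm^2/s^2
sqrt(16873.2) = 129.89688 cm/s
v = 0.83 * 129.89688 = 107.8144 cm/s

Answer: 107.8144 cm/s


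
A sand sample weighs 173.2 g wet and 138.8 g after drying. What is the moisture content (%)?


Formula: MC = (W_wet - W_dry) / W_wet * 100
Water mass = 173.2 - 138.8 = 34.4 g
MC = 34.4 / 173.2 * 100 = 19.8614%

Answer: 19.8614%


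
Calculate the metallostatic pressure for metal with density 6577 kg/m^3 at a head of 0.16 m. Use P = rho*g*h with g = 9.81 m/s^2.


Formula: P = rho * g * h
rho * g = 6577 * 9.81 = 64520.37 N/m^3
P = 64520.37 * 0.16 = 10323.2592 Pa

10323.2592 Pa


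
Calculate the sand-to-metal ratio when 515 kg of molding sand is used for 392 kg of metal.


Formula: Sand-to-Metal Ratio = W_sand / W_metal
Ratio = 515 kg / 392 kg = 1.3138

1.3138


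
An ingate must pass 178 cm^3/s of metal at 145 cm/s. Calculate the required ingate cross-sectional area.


Formula: A_ingate = Q / v  (continuity equation)
A = 178 cm^3/s / 145 cm/s = 1.2276 cm^2

Final answer: 1.2276 cm^2


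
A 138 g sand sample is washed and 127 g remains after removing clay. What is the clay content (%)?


Formula: Clay% = (W_total - W_washed) / W_total * 100
Clay mass = 138 - 127 = 11 g
Clay% = 11 / 138 * 100 = 7.9710%

Final answer: 7.9710%


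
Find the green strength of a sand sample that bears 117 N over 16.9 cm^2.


Formula: Compressive Strength = Force / Area
Strength = 117 N / 16.9 cm^2 = 6.9231 N/cm^2

6.9231 N/cm^2


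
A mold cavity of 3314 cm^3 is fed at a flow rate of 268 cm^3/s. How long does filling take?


Formula: t_fill = V_mold / Q_flow
t = 3314 cm^3 / 268 cm^3/s = 12.3657 s

Answer: 12.3657 s


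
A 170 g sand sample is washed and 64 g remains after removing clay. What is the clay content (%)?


Formula: Clay% = (W_total - W_washed) / W_total * 100
Clay mass = 170 - 64 = 106 g
Clay% = 106 / 170 * 100 = 62.3529%

62.3529%


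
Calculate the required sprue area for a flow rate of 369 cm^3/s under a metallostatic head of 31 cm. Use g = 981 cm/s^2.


Formula: v = sqrt(2*g*h), A = Q/v
Velocity: v = sqrt(2 * 981 * 31) = sqrt(60822) = 246.6212 cm/s
Sprue area: A = Q / v = 369 / 246.6212 = 1.4962 cm^2


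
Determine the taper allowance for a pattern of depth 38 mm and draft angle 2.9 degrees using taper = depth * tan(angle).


Formula: taper = depth * tan(draft_angle)
tan(2.9 deg) = 0.0506578
taper = 38 mm * 0.0506578 = 1.9250 mm

Final answer: 1.9250 mm


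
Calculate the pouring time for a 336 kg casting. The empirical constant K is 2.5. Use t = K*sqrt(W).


Formula: t = K * sqrt(W)
sqrt(W) = sqrt(336) = 18.33030
t = 2.5 * 18.33030 = 45.8258 s

Final answer: 45.8258 s


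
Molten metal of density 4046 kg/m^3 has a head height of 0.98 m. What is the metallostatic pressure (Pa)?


Formula: P = rho * g * h
rho * g = 4046 * 9.81 = 39691.26 N/m^3
P = 39691.26 * 0.98 = 38897.4348 Pa

Answer: 38897.4348 Pa


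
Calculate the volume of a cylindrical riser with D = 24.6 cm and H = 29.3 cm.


Formula: V = pi * (D/2)^2 * H  (cylinder volume)
Radius = D/2 = 24.6/2 = 12.3 cm
V = pi * 12.3^2 * 29.3 = 13926.0425 cm^3

Final answer: 13926.0425 cm^3


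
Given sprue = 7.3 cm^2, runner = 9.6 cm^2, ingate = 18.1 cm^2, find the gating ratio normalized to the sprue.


Sprue:Runner:Ingate = 1 : 9.6/7.3 : 18.1/7.3 = 1:1.32:2.48

1:1.32:2.48


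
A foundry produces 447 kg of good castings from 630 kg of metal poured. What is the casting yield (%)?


Formula: Casting Yield = (W_good / W_total) * 100
Yield = (447 kg / 630 kg) * 100 = 70.9524%

Final answer: 70.9524%


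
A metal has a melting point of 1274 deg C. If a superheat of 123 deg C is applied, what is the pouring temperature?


Formula: T_pour = T_melt + Superheat
T_pour = 1274 + 123 = 1397 deg C


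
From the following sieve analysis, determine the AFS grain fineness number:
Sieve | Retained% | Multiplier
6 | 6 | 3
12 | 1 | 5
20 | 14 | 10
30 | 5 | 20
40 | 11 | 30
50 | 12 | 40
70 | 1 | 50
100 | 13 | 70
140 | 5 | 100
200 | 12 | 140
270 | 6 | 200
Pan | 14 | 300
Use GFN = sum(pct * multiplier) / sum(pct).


Formula: GFN = sum(pct * multiplier) / sum(pct)
sum(pct * multiplier) = 9613
sum(pct) = 100
GFN = 9613 / 100 = 96.13

96.13


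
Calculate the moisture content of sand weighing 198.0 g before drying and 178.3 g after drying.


Formula: MC = (W_wet - W_dry) / W_wet * 100
Water mass = 198.0 - 178.3 = 19.7 g
MC = 19.7 / 198.0 * 100 = 9.9495%

Answer: 9.9495%


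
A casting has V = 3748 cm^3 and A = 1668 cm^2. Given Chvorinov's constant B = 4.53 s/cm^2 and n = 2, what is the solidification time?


Formula: t_s = B * (V/A)^n  (Chvorinov's rule, n=2)
Modulus M = V/A = 3748/1668 = 2.247002 cm
M^2 = 2.247002^2 = 5.049018 cm^2
t_s = 4.53 * 5.049018 = 22.8721 s


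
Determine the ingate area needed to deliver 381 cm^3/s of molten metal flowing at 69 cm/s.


Formula: A_ingate = Q / v  (continuity equation)
A = 381 cm^3/s / 69 cm/s = 5.5217 cm^2

Final answer: 5.5217 cm^2


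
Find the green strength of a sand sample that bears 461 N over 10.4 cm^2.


Formula: Compressive Strength = Force / Area
Strength = 461 N / 10.4 cm^2 = 44.3269 N/cm^2

Final answer: 44.3269 N/cm^2


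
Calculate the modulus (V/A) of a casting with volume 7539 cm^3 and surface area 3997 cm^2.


Formula: Casting Modulus M = V / A
M = 7539 cm^3 / 3997 cm^2 = 1.8862 cm

1.8862 cm


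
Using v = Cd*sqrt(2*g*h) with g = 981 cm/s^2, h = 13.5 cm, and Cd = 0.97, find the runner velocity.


Formula: v = Cd * sqrt(2 * g * h)  (Torricelli with discharge coefficient)
2*g*h = 2 * 981 * 13.5 = 26487.0 cm^2/s^2
sqrt(26487.0) = 162.74827 cm/s
v = 0.97 * 162.74827 = 157.8658 cm/s

157.8658 cm/s


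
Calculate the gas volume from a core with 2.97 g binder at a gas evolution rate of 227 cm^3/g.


Formula: V_gas = W_binder * gas_evolution_rate
V = 2.97 g * 227 cm^3/g = 674.1900 cm^3

674.1900 cm^3


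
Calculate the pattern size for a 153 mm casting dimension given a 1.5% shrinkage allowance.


Formula: L_pattern = L_casting * (1 + shrinkage_rate/100)
Shrinkage factor = 1 + 1.5/100 = 1.015
L_pattern = 153 mm * 1.015 = 155.2950 mm

155.2950 mm


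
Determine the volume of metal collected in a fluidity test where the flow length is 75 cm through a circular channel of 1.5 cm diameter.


Formula: V = pi * (d/2)^2 * L  (cylinder volume)
Radius = 1.5/2 = 0.75 cm
V = pi * 0.75^2 * 75 = 132.5359 cm^3
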